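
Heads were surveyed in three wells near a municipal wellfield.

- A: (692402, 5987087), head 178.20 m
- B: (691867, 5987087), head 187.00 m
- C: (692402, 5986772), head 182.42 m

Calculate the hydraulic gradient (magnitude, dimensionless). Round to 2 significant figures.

∂h/∂x = (187.00 − 178.20) / (691867 − 692402) = -0.01645
∂h/∂y = (182.42 − 178.20) / (5986772 − 5987087) = -0.01340
|∇h| = √(-0.01645² + -0.01340²) = 0.02122

0.021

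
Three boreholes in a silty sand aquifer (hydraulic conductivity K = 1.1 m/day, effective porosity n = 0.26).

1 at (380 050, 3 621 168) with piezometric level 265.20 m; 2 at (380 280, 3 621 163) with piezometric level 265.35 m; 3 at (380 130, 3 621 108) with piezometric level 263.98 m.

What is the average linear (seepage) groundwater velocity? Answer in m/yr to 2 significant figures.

Differences from 1: to 2 (Δx, Δy, Δh) = (230, -5, +0.15); to 3 = (80, -60, -1.22).
Determinant of the coordinate differences = 230·(-60) − 80·(-5) = -13400.
∂h/∂x = [(+0.15)·(-60) − (-1.22)·(-5)] / -13400 = +0.001127
∂h/∂y = [230·(-1.22) − 80·(+0.15)] / -13400 = +0.02184
|∇h| = √(0.001127² + 0.02184²) = 0.02187
Seepage velocity v = K·i/n = 1.1 × 0.02187 / 0.26 = 0.09253 m/day = 33.8 m/yr.

34 m/yr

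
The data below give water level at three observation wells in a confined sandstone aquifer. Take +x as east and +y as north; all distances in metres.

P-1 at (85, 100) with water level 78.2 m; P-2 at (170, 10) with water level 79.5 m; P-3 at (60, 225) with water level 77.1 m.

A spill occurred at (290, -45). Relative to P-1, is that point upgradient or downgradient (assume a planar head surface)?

Taking P-1 as reference: P-2−P-1 = (85, -90, +1.3); P-3−P-1 = (-25, 125, -1.1).
Determinant of the coordinate differences = 85·125 − (-25)·(-90) = 8375.
∂h/∂x = [(+1.3)·125 − (-1.1)·(-90)] / 8375 = +0.007582
∂h/∂y = [85·(-1.1) − (-25)·(+1.3)] / 8375 = -0.007284
Head at (290, -45) = 78.2 + (+0.007582)·(205) + (-0.007284)·(-145) = 80.81 m.
That is higher than the 78.2 m at P-1, so the point is upgradient.

upgradient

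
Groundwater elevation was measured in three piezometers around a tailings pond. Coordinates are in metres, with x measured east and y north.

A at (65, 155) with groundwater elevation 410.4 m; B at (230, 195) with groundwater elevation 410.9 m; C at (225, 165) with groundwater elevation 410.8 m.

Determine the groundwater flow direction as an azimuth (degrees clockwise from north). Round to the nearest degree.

Taking A as reference: B−A = (165, 40, +0.5); C−A = (160, 10, +0.4).
Solve a·Δx + b·Δy = Δh: det = 165·10 − 160·40 = -4750.
∂h/∂x = [(+0.5)·10 − (+0.4)·40] / -4750 = +0.002316
∂h/∂y = [165·(+0.4) − 160·(+0.5)] / -4750 = +0.002947
Flow direction (−∇h) has components (-0.002316 E, -0.002947 N).
Azimuth = atan2(E, N) = atan2(-0.002316, -0.002947) = 218.2° ≈ 218°.

218°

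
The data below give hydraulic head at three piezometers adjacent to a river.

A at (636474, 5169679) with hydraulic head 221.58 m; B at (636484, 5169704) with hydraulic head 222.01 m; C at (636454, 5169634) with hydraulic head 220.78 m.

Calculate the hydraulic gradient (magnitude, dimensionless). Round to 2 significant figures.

0.018

Differences from A: to B (Δx, Δy, Δh) = (10, 25, +0.43); to C = (-20, -45, -0.80).
Solve a·Δx + b·Δy = Δh: det = 10·(-45) − (-20)·25 = 50.
∂h/∂x = [(+0.43)·(-45) − (-0.80)·25] / 50 = +0.01300
∂h/∂y = [10·(-0.80) − (-20)·(+0.43)] / 50 = +0.01200
|∇h| = √(0.01300² + 0.01200²) = 0.01769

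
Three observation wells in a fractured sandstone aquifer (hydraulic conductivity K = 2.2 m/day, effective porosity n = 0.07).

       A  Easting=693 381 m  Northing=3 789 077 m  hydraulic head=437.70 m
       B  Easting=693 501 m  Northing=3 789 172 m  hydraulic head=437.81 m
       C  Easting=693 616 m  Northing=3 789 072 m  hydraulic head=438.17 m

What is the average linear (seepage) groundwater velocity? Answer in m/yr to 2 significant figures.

With h = a·x + b·y + c and A as origin, the differences give:
  120·a + 95·b = +0.11
  235·a + (-5)·b = +0.47
Eliminate b (×(-5) and ×95, subtract): -22925·a = -45.200 → a = ∂h/∂x = +0.001972
Back-substitute: b = ∂h/∂y = -0.001333.
|∇h| = √(0.001972² + -0.001333²) = 0.00238
Seepage velocity v = K·i/n = 2.2 × 0.00238 / 0.07 = 0.0748 m/day = 27.32 m/yr.

27 m/yr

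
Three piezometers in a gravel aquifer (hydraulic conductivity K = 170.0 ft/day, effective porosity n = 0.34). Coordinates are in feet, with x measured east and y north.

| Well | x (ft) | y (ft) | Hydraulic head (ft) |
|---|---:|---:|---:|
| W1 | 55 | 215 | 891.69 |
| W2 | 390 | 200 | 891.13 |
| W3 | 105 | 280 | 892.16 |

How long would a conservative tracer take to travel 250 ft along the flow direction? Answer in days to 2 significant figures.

Three-point gradient (reference W1): Δ to W2 = (335, -15, -0.56), Δ to W3 = (50, 65, +0.47).
∂h/∂x = -0.001303, ∂h/∂y = +0.008233 (det = 22525).
|∇h| = √(-0.001303² + 0.008233²) = 0.008335
Seepage velocity v = K·i/n = 170.0 × 0.008335 / 0.34 = 4.168 ft/day.
t = 250 / 4.168 = 59.98 days.

60 days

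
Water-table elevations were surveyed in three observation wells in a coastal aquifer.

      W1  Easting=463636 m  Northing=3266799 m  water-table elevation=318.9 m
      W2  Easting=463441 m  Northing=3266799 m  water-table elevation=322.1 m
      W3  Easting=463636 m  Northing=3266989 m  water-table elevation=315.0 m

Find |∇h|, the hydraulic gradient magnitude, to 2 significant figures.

∂h/∂x = (322.1 − 318.9) / (463441 − 463636) = -0.01641
∂h/∂y = (315.0 − 318.9) / (3266989 − 3266799) = -0.02053
|∇h| = √(-0.01641² + -0.02053²) = 0.02628

0.026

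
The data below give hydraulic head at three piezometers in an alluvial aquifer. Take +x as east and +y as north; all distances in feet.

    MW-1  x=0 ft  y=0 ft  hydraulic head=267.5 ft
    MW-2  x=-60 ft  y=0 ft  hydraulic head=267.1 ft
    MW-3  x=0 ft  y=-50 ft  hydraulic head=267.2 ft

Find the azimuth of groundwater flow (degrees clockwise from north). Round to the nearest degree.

228°

∂h/∂x = (267.1 − 267.5) / (-60 − 0) = +0.006667
∂h/∂y = (267.2 − 267.5) / (-50 − 0) = +0.006000
Flow direction (−∇h) has components (-0.006667 E, -0.006000 N).
Azimuth = atan2(E, N) = atan2(-0.006667, -0.006000) = 228.0° ≈ 228°.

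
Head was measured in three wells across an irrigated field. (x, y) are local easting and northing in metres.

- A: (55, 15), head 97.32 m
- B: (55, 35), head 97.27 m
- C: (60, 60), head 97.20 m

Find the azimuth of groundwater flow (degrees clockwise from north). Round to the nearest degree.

031°

Differences from A: to B (Δx, Δy, Δh) = (0, 20, -0.05); to C = (5, 45, -0.12).
Determinant of the coordinate differences = 0·45 − 5·20 = -100.
∂h/∂x = [(-0.05)·45 − (-0.12)·20] / -100 = -0.001500
∂h/∂y = [0·(-0.12) − 5·(-0.05)] / -100 = -0.002500
Flow direction (−∇h) has components (+0.001500 E, +0.002500 N).
Azimuth = atan2(E, N) = atan2(+0.001500, +0.002500) = 31.0° ≈ 031°.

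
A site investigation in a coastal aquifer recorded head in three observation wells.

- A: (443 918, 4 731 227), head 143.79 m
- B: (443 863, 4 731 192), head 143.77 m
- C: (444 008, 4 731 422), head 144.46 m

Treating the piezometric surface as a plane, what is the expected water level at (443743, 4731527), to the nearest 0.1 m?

145.6 m

Differences from A: to B (Δx, Δy, Δh) = (-55, -35, -0.02); to C = (90, 195, +0.67).
Solve a·Δx + b·Δy = Δh: det = (-55)·195 − 90·(-35) = -7575.
∂h/∂x = [(-0.02)·195 − (+0.67)·(-35)] / -7575 = -0.002581
∂h/∂y = [(-55)·(+0.67) − 90·(-0.02)] / -7575 = +0.004627
h(443743, 4731527) = 143.79 + (-0.002581)·(-175) + (+0.004627)·(300) = 143.79 +0.452 +1.388 = 145.630 m.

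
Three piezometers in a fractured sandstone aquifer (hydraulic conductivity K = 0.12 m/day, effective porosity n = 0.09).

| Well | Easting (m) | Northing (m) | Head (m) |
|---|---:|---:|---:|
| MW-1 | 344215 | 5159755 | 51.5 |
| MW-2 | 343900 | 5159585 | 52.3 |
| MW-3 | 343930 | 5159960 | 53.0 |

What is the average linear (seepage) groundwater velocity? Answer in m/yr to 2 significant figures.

With h = a·x + b·y + c and MW-1 as origin, the differences give:
  (-315)·a + (-170)·b = +0.8
  (-285)·a + 205·b = +1.5
Eliminate b (×205 and ×(-170), subtract): -113025·a = 419.00 → a = ∂h/∂x = -0.003707
Back-substitute: b = ∂h/∂y = +0.002163.
|∇h| = √(-0.003707² + 0.002163²) = 0.004292
Seepage velocity v = K·i/n = 0.12 × 0.004292 / 0.09 = 0.005723 m/day = 2.09 m/yr.

2.1 m/yr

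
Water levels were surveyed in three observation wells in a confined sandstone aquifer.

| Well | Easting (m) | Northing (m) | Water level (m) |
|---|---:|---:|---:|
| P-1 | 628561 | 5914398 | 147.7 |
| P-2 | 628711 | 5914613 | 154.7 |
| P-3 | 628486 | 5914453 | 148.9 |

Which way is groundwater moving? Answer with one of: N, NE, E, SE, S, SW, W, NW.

Taking P-1 as reference: P-2−P-1 = (150, 215, +7.0); P-3−P-1 = (-75, 55, +1.2).
Determinant of the coordinate differences = 150·55 − (-75)·215 = 24375.
∂h/∂x = [(+7.0)·55 − (+1.2)·215] / 24375 = +0.005210
∂h/∂y = [150·(+1.2) − (-75)·(+7.0)] / 24375 = +0.02892
Flow = −∇h = (-0.005210 east, -0.02892 north), which points south.

S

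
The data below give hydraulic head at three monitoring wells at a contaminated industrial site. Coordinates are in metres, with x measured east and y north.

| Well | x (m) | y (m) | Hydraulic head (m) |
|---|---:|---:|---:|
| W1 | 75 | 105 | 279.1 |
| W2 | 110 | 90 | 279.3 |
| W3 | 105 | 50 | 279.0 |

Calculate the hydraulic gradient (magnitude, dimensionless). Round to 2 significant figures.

0.011

Differences from W1: to W2 (Δx, Δy, Δh) = (35, -15, +0.2); to W3 = (30, -55, -0.1).
Solve a·Δx + b·Δy = Δh: det = 35·(-55) − 30·(-15) = -1475.
∂h/∂x = [(+0.2)·(-55) − (-0.1)·(-15)] / -1475 = +0.008475
∂h/∂y = [35·(-0.1) − 30·(+0.2)] / -1475 = +0.006441
|∇h| = √(0.008475² + 0.006441²) = 0.01064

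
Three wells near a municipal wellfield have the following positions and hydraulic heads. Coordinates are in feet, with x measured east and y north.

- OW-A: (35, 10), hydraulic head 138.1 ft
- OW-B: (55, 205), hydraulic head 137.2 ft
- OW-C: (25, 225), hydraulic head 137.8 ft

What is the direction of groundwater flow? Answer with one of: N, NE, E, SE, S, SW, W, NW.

Three-point gradient (reference OW-A): Δ to OW-B = (20, 195, -0.9), Δ to OW-C = (-10, 215, -0.3).
∂h/∂x = -0.02160, ∂h/∂y = -0.002400 (det = 6250).
Flow = −∇h = (+0.02160 east, +0.002400 north), which points east.

E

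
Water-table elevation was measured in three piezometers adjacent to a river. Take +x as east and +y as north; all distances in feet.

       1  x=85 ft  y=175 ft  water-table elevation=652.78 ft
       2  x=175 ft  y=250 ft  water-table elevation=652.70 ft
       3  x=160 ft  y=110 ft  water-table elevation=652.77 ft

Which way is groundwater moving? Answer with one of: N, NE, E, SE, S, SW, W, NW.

Taking 1 as reference: 2−1 = (90, 75, -0.08); 3−1 = (75, -65, -0.01).
Solve a·Δx + b·Δy = Δh: det = 90·(-65) − 75·75 = -11475.
∂h/∂x = [(-0.08)·(-65) − (-0.01)·75] / -11475 = -0.0005185
∂h/∂y = [90·(-0.01) − 75·(-0.08)] / -11475 = -0.0004444
Flow = −∇h = (+0.0005185 east, +0.0004444 north), which points northeast.

NE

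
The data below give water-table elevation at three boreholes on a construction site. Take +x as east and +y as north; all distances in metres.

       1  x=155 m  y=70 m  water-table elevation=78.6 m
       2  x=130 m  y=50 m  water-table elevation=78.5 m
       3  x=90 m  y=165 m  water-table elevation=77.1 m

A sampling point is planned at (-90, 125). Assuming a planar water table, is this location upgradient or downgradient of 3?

downgradient

Taking 1 as reference: 2−1 = (-25, -20, -0.1); 3−1 = (-65, 95, -1.5).
Solve a·Δx + b·Δy = Δh: det = (-25)·95 − (-65)·(-20) = -3675.
∂h/∂x = [(-0.1)·95 − (-1.5)·(-20)] / -3675 = +0.01075
∂h/∂y = [(-25)·(-1.5) − (-65)·(-0.1)] / -3675 = -0.008435
Head at (-90, 125) = 78.6 + (+0.01075)·(-245) + (-0.008435)·(55) = 75.50 m.
That is lower than the 77.1 m at 3, so the point is downgradient.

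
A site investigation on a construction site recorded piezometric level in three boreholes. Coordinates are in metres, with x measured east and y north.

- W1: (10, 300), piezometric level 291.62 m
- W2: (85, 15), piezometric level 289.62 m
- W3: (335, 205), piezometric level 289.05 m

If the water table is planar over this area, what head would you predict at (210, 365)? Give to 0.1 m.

With h = a·x + b·y + c and W1 as origin, the differences give:
  75·a + (-285)·b = -2.00
  325·a + (-95)·b = -2.57
Eliminate b (×(-95) and ×(-285), subtract): 85500·a = -542.450 → a = ∂h/∂x = -0.006344
Back-substitute: b = ∂h/∂y = +0.005348.
h(210, 365) = 291.62 + (-0.006344)·(200) + (+0.005348)·(65) = 291.62 -1.269 +0.348 = 290.699 m.

290.7 m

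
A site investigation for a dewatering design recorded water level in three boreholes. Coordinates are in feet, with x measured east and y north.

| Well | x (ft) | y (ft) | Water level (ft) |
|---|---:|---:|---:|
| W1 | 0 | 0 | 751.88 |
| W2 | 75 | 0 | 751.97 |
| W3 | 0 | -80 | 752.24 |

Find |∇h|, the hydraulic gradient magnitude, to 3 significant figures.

∂h/∂x = (751.97 − 751.88) / (75 − 0) = +0.001200
∂h/∂y = (752.24 − 751.88) / (-80 − 0) = -0.004500
|∇h| = √(0.001200² + -0.004500²) = 0.004657

0.00466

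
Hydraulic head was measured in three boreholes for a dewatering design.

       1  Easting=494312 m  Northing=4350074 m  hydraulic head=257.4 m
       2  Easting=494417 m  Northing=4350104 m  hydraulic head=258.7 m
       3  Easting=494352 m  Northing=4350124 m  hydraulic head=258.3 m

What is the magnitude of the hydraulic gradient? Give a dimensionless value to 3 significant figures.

With h = a·x + b·y + c and 1 as origin, the differences give:
  105·a + 30·b = +1.3
  40·a + 50·b = +0.9
Eliminate b (×50 and ×30, subtract): 4050·a = 38.00 → a = ∂h/∂x = +0.009383
Back-substitute: b = ∂h/∂y = +0.01049.
|∇h| = √(0.009383² + 0.01049²) = 0.01407

0.0141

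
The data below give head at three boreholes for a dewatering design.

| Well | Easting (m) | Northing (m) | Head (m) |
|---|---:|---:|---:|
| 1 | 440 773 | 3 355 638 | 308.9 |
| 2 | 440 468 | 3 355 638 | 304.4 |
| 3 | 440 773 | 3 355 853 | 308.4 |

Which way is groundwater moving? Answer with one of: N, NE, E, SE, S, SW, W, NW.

∂h/∂x = (304.4 − 308.9) / (440468 − 440773) = +0.01475
∂h/∂y = (308.4 − 308.9) / (3355853 − 3355638) = -0.002326
Flow = −∇h = (-0.01475 east, +0.002326 north), which points west.

W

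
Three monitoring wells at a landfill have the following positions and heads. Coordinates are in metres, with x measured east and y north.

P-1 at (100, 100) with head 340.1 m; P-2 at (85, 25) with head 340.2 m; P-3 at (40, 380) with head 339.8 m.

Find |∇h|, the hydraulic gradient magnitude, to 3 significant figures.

0.00136

Three-point gradient (reference P-1): Δ to P-2 = (-15, -75, +0.1), Δ to P-3 = (-60, 280, -0.3).
∂h/∂x = -0.0006322, ∂h/∂y = -0.001207 (det = -8700).
|∇h| = √(-0.0006322² + -0.001207²) = 0.001363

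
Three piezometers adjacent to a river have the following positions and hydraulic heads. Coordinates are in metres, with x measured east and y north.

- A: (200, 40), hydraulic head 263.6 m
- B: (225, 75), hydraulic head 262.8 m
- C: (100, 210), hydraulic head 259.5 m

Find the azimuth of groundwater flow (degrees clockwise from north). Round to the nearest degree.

358°

Taking A as reference: B−A = (25, 35, -0.8); C−A = (-100, 170, -4.1).
Determinant of the coordinate differences = 25·170 − (-100)·35 = 7750.
∂h/∂x = [(-0.8)·170 − (-4.1)·35] / 7750 = +0.0009677
∂h/∂y = [25·(-4.1) − (-100)·(-0.8)] / 7750 = -0.02355
Flow direction (−∇h) has components (-0.0009677 E, +0.02355 N).
Azimuth = atan2(E, N) = atan2(-0.0009677, +0.02355) = 357.6° ≈ 358°.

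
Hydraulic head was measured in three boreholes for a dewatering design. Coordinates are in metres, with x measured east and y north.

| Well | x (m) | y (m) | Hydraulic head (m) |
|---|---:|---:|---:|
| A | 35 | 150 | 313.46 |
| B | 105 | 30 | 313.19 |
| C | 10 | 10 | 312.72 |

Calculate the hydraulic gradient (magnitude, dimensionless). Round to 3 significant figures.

0.00607

Taking A as reference: B−A = (70, -120, -0.27); C−A = (-25, -140, -0.74).
Determinant of the coordinate differences = 70·(-140) − (-25)·(-120) = -12800.
∂h/∂x = [(-0.27)·(-140) − (-0.74)·(-120)] / -12800 = +0.003984
∂h/∂y = [70·(-0.74) − (-25)·(-0.27)] / -12800 = +0.004574
|∇h| = √(0.003984² + 0.004574²) = 0.006066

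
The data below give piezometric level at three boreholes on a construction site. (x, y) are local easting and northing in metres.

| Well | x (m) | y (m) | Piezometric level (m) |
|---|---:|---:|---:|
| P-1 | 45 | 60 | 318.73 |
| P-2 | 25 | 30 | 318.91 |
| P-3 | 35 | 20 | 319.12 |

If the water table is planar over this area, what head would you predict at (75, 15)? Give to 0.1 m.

Differences from P-1: to P-2 (Δx, Δy, Δh) = (-20, -30, +0.18); to P-3 = (-10, -40, +0.39).
Determinant of the coordinate differences = (-20)·(-40) − (-10)·(-30) = 500.
∂h/∂x = [(+0.18)·(-40) − (+0.39)·(-30)] / 500 = +0.009000
∂h/∂y = [(-20)·(+0.39) − (-10)·(+0.18)] / 500 = -0.01200
h(75, 15) = 318.73 + (+0.009000)·(30) + (-0.01200)·(-45) = 318.73 +0.270 +0.540 = 319.540 m.

319.5 m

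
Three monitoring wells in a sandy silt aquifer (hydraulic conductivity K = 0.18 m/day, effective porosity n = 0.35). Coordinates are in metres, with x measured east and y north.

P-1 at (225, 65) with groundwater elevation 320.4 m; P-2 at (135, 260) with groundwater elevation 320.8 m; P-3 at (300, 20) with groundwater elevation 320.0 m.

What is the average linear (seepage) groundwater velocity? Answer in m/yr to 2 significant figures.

Differences from P-1: to P-2 (Δx, Δy, Δh) = (-90, 195, +0.4); to P-3 = (75, -45, -0.4).
Determinant of the coordinate differences = (-90)·(-45) − 75·195 = -10575.
∂h/∂x = [(+0.4)·(-45) − (-0.4)·195] / -10575 = -0.005674
∂h/∂y = [(-90)·(-0.4) − 75·(+0.4)] / -10575 = -0.0005674
|∇h| = √(-0.005674² + -0.0005674²) = 0.005702
Seepage velocity v = K·i/n = 0.18 × 0.005702 / 0.35 = 0.002932 m/day = 1.071 m/yr.

1.1 m/yr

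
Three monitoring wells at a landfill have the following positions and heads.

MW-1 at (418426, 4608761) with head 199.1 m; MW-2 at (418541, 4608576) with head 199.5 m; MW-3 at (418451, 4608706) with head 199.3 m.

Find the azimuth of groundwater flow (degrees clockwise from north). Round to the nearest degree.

With h = a·x + b·y + c and MW-1 as origin, the differences give:
  115·a + (-185)·b = +0.4
  25·a + (-55)·b = +0.2
Eliminate b (×(-55) and ×(-185), subtract): -1700·a = 15.00 → a = ∂h/∂x = -0.008824
Back-substitute: b = ∂h/∂y = -0.007647.
Flow direction (−∇h) has components (+0.008824 E, +0.007647 N).
Azimuth = atan2(E, N) = atan2(+0.008824, +0.007647) = 49.1° ≈ 049°.

049°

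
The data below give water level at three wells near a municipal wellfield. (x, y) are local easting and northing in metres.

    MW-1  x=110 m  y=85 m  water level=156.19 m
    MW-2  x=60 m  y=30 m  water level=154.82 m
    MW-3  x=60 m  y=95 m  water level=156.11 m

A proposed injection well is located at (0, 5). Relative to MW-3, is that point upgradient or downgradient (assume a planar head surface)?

Taking MW-1 as reference: MW-2−MW-1 = (-50, -55, -1.37); MW-3−MW-1 = (-50, 10, -0.08).
Determinant of the coordinate differences = (-50)·10 − (-50)·(-55) = -3250.
∂h/∂x = [(-1.37)·10 − (-0.08)·(-55)] / -3250 = +0.005569
∂h/∂y = [(-50)·(-0.08) − (-50)·(-1.37)] / -3250 = +0.01985
Head at (0, 5) = 156.19 + (+0.005569)·(-110) + (+0.01985)·(-80) = 153.99 m.
That is lower than the 156.11 m at MW-3, so the point is downgradient.

downgradient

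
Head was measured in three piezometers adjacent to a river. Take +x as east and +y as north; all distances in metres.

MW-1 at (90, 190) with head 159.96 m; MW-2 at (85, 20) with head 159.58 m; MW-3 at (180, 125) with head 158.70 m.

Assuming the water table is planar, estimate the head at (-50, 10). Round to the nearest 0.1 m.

Taking MW-1 as reference: MW-2−MW-1 = (-5, -170, -0.38); MW-3−MW-1 = (90, -65, -1.26).
Determinant of the coordinate differences = (-5)·(-65) − 90·(-170) = 15625.
∂h/∂x = [(-0.38)·(-65) − (-1.26)·(-170)] / 15625 = -0.01213
∂h/∂y = [(-5)·(-1.26) − 90·(-0.38)] / 15625 = +0.002592
h(-50, 10) = 159.96 + (-0.01213)·(-140) + (+0.002592)·(-180) = 159.96 +1.698 -0.467 = 161.191 m.

161.2 m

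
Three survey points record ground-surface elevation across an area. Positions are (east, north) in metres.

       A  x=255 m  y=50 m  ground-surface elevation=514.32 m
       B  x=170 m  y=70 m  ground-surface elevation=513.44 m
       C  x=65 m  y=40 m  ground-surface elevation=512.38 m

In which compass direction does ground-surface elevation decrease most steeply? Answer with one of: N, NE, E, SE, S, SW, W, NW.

W

With z = a·x + b·y + c and A as origin, the differences give:
  (-85)·a + 20·b = -0.88
  (-190)·a + (-10)·b = -1.94
Eliminate b (×(-10) and ×20, subtract): 4650·a = 47.600 → a = ∂z/∂x = +0.01024
Back-substitute: b = ∂z/∂y = -0.0004946.
Steepest decrease is along −∇f = (-0.01024 E, +0.0004946 N) → west.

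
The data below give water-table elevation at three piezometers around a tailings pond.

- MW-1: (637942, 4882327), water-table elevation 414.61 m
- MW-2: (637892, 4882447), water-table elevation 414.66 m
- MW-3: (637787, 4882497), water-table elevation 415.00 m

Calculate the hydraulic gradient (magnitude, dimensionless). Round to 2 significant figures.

0.0040

Taking MW-1 as reference: MW-2−MW-1 = (-50, 120, +0.05); MW-3−MW-1 = (-155, 170, +0.39).
Determinant of the coordinate differences = (-50)·170 − (-155)·120 = 10100.
∂h/∂x = [(+0.05)·170 − (+0.39)·120] / 10100 = -0.003792
∂h/∂y = [(-50)·(+0.39) − (-155)·(+0.05)] / 10100 = -0.001163
|∇h| = √(-0.003792² + -0.001163²) = 0.003966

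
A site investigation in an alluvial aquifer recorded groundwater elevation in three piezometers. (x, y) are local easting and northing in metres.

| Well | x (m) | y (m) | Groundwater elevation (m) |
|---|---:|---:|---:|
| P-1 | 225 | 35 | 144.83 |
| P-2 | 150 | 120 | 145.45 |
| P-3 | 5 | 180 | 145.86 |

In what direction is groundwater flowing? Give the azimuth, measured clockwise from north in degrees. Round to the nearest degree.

182°

With h = a·x + b·y + c and P-1 as origin, the differences give:
  (-75)·a + 85·b = +0.62
  (-220)·a + 145·b = +1.03
Eliminate b (×145 and ×85, subtract): 7825·a = 2.350 → a = ∂h/∂x = +0.0003003
Back-substitute: b = ∂h/∂y = +0.007559.
Flow direction (−∇h) has components (-0.0003003 E, -0.007559 N).
Azimuth = atan2(E, N) = atan2(-0.0003003, -0.007559) = 182.3° ≈ 182°.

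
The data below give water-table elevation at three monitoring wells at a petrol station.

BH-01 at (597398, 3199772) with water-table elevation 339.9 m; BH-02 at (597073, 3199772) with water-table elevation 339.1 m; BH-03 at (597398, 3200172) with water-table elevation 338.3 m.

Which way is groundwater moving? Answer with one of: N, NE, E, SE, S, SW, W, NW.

∂h/∂x = (339.1 − 339.9) / (597073 − 597398) = +0.002462
∂h/∂y = (338.3 − 339.9) / (3200172 − 3199772) = -0.004000
Flow = −∇h = (-0.002462 east, +0.004000 north), which points northwest.

NW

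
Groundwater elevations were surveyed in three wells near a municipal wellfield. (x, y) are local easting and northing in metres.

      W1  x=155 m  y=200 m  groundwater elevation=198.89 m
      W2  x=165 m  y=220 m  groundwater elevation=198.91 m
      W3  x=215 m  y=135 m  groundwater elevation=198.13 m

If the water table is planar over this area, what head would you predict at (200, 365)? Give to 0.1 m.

199.3 m

Taking W1 as reference: W2−W1 = (10, 20, +0.02); W3−W1 = (60, -65, -0.76).
Solve a·Δx + b·Δy = Δh: det = 10·(-65) − 60·20 = -1850.
∂h/∂x = [(+0.02)·(-65) − (-0.76)·20] / -1850 = -0.007514
∂h/∂y = [10·(-0.76) − 60·(+0.02)] / -1850 = +0.004757
h(200, 365) = 198.89 + (-0.007514)·(45) + (+0.004757)·(165) = 198.89 -0.338 +0.785 = 199.337 m.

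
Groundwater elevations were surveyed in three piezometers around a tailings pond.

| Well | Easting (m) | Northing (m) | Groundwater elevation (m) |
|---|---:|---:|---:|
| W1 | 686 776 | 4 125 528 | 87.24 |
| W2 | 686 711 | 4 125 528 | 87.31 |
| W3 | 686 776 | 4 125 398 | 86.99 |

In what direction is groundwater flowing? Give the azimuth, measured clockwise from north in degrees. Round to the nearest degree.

∂h/∂x = (87.31 − 87.24) / (686711 − 686776) = -0.001077
∂h/∂y = (86.99 − 87.24) / (4125398 − 4125528) = +0.001923
Flow direction (−∇h) has components (+0.001077 E, -0.001923 N).
Azimuth = atan2(E, N) = atan2(+0.001077, -0.001923) = 150.8° ≈ 151°.

151°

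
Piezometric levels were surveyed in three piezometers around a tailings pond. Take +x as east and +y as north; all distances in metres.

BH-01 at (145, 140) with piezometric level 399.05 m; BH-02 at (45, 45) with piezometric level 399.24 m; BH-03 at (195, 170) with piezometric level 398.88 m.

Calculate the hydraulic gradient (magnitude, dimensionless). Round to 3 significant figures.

0.00735

Differences from BH-01: to BH-02 (Δx, Δy, Δh) = (-100, -95, +0.19); to BH-03 = (50, 30, -0.17).
Determinant of the coordinate differences = (-100)·30 − 50·(-95) = 1750.
∂h/∂x = [(+0.19)·30 − (-0.17)·(-95)] / 1750 = -0.005971
∂h/∂y = [(-100)·(-0.17) − 50·(+0.19)] / 1750 = +0.004286
|∇h| = √(-0.005971² + 0.004286²) = 0.00735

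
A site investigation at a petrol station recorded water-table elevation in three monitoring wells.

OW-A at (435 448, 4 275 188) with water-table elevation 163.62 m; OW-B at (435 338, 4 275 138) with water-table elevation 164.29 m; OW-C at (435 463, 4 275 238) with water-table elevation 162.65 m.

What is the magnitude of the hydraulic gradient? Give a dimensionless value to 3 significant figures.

Three-point gradient (reference OW-A): Δ to OW-B = (-110, -50, +0.67), Δ to OW-C = (15, 50, -0.97).
∂h/∂x = +0.003158, ∂h/∂y = -0.02035 (det = -4750).
|∇h| = √(0.003158² + -0.02035²) = 0.02059

0.0206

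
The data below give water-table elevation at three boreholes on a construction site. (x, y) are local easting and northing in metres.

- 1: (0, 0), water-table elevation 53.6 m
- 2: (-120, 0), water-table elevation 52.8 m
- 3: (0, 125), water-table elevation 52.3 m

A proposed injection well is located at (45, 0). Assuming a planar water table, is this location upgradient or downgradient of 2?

∂h/∂x = (52.8 − 53.6) / (-120 − 0) = +0.006667
∂h/∂y = (52.3 − 53.6) / (125 − 0) = -0.01040
Head at (45, 0) = 53.6 + (+0.006667)·(45) + (-0.01040)·(0) = 53.90 m.
That is higher than the 52.8 m at 2, so the point is upgradient.

upgradient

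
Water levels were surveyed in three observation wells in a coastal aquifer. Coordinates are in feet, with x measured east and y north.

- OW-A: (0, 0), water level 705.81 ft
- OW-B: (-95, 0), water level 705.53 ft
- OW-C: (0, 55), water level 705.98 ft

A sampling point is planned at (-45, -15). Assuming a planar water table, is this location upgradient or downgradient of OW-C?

∂h/∂x = (705.53 − 705.81) / (-95 − 0) = +0.002947
∂h/∂y = (705.98 − 705.81) / (55 − 0) = +0.003091
Head at (-45, -15) = 705.81 + (+0.002947)·(-45) + (+0.003091)·(-15) = 705.63 ft.
That is lower than the 705.98 ft at OW-C, so the point is downgradient.

downgradient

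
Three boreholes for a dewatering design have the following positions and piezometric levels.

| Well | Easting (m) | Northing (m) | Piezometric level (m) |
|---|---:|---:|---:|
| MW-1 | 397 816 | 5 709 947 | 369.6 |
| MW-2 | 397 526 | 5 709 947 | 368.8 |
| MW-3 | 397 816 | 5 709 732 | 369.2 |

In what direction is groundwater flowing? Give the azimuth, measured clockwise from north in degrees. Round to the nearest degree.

236°

∂h/∂x = (368.8 − 369.6) / (397526 − 397816) = +0.002759
∂h/∂y = (369.2 − 369.6) / (5709732 − 5709947) = +0.001860
Flow direction (−∇h) has components (-0.002759 E, -0.001860 N).
Azimuth = atan2(E, N) = atan2(-0.002759, -0.001860) = 236.0° ≈ 236°.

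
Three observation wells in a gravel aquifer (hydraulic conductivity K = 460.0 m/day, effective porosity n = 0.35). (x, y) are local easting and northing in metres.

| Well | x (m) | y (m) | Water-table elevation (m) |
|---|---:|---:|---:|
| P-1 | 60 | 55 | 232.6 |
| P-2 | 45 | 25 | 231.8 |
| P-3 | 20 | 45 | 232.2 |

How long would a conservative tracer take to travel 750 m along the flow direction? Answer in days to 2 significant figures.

23 days

With h = a·x + b·y + c and P-1 as origin, the differences give:
  (-15)·a + (-30)·b = -0.8
  (-40)·a + (-10)·b = -0.4
Eliminate b (×(-10) and ×(-30), subtract): -1050·a = -4.00 → a = ∂h/∂x = +0.003810
Back-substitute: b = ∂h/∂y = +0.02476.
|∇h| = √(0.003810² + 0.02476²) = 0.02505
Seepage velocity v = K·i/n = 460.0 × 0.02505 / 0.35 = 32.92 m/day.
t = 750 / 32.92 = 22.78 days.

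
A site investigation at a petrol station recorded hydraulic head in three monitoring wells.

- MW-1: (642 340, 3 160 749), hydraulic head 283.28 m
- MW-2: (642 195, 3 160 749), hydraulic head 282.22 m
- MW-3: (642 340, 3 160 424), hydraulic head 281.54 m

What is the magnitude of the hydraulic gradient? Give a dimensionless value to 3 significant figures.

∂h/∂x = (282.22 − 283.28) / (642195 − 642340) = +0.007310
∂h/∂y = (281.54 − 283.28) / (3160424 − 3160749) = +0.005354
|∇h| = √(0.007310² + 0.005354²) = 0.009061

0.00906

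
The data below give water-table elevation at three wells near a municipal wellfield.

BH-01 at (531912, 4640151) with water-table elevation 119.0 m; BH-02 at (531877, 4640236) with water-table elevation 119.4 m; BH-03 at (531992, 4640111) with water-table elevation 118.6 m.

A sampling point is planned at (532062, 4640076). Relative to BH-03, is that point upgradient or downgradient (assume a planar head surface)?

Three-point gradient (reference BH-01): Δ to BH-02 = (-35, 85, +0.4), Δ to BH-03 = (80, -40, -0.4).
∂h/∂x = -0.003333, ∂h/∂y = +0.003333 (det = -5400).
Head at (532062, 4640076) = 119.0 + (-0.003333)·(150) + (+0.003333)·(-75) = 118.25 m.
That is lower than the 118.6 m at BH-03, so the point is downgradient.

downgradient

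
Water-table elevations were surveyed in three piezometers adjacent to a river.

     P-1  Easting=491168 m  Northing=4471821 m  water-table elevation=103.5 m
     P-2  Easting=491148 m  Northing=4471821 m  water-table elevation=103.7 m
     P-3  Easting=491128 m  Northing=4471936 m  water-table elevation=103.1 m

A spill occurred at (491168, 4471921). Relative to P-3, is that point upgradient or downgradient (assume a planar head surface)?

downgradient

Taking P-1 as reference: P-2−P-1 = (-20, 0, +0.2); P-3−P-1 = (-40, 115, -0.4).
Solve a·Δx + b·Δy = Δh: det = (-20)·115 − (-40)·0 = -2300.
∂h/∂x = [(+0.2)·115 − (-0.4)·0] / -2300 = -0.01000
∂h/∂y = [(-20)·(-0.4) − (-40)·(+0.2)] / -2300 = -0.006957
Head at (491168, 4471921) = 103.5 + (-0.01000)·(0) + (-0.006957)·(100) = 102.80 m.
That is lower than the 103.1 m at P-3, so the point is downgradient.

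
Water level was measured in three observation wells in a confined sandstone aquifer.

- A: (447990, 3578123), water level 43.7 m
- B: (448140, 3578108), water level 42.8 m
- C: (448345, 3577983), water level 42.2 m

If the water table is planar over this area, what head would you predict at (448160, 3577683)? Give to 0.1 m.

45.2 m

With h = a·x + b·y + c and A as origin, the differences give:
  150·a + (-15)·b = -0.9
  355·a + (-140)·b = -1.5
Eliminate b (×(-140) and ×(-15), subtract): -15675·a = 103.50 → a = ∂h/∂x = -0.006603
Back-substitute: b = ∂h/∂y = -0.006029.
h(448160, 3577683) = 43.7 + (-0.006603)·(170) + (-0.006029)·(-440) = 43.7 -1.122 +2.653 = 45.230 m.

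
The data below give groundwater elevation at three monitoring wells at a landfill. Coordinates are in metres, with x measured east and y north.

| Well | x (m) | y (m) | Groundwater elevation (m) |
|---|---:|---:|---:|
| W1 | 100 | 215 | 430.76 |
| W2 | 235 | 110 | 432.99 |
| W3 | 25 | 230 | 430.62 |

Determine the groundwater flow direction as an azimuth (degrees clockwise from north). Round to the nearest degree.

007°

Three-point gradient (reference W1): Δ to W2 = (135, -105, +2.23), Δ to W3 = (-75, 15, -0.14).
∂h/∂x = -0.003205, ∂h/∂y = -0.02536 (det = -5850).
Flow direction (−∇h) has components (+0.003205 E, +0.02536 N).
Azimuth = atan2(E, N) = atan2(+0.003205, +0.02536) = 7.2° ≈ 007°.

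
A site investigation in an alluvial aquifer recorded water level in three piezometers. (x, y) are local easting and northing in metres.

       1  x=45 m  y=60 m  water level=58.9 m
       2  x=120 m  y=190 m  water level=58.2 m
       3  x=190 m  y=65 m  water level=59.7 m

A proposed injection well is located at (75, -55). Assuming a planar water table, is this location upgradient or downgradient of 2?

Differences from 1: to 2 (Δx, Δy, Δh) = (75, 130, -0.7); to 3 = (145, 5, +0.8).
Solve a·Δx + b·Δy = Δh: det = 75·5 − 145·130 = -18475.
∂h/∂x = [(-0.7)·5 − (+0.8)·130] / -18475 = +0.005819
∂h/∂y = [75·(+0.8) − 145·(-0.7)] / -18475 = -0.008742
Head at (75, -55) = 58.9 + (+0.005819)·(30) + (-0.008742)·(-115) = 60.08 m.
That is higher than the 58.2 m at 2, so the point is upgradient.

upgradient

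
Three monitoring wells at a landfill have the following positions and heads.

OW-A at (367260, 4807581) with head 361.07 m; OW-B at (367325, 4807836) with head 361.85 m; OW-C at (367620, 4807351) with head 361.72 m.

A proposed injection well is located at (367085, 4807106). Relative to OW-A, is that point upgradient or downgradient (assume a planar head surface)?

Differences from OW-A: to OW-B (Δx, Δy, Δh) = (65, 255, +0.78); to OW-C = (360, -230, +0.65).
Determinant of the coordinate differences = 65·(-230) − 360·255 = -106750.
∂h/∂x = [(+0.78)·(-230) − (+0.65)·255] / -106750 = +0.003233
∂h/∂y = [65·(+0.65) − 360·(+0.78)] / -106750 = +0.002235
Head at (367085, 4807106) = 361.07 + (+0.003233)·(-175) + (+0.002235)·(-475) = 359.44 m.
That is lower than the 361.07 m at OW-A, so the point is downgradient.

downgradient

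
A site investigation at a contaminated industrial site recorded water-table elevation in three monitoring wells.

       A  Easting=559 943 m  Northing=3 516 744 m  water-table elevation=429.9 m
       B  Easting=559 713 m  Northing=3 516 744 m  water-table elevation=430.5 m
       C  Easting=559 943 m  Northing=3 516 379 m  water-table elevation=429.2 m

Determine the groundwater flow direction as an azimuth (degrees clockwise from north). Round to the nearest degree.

∂h/∂x = (430.5 − 429.9) / (559713 − 559943) = -0.002609
∂h/∂y = (429.2 − 429.9) / (3516379 − 3516744) = +0.001918
Flow direction (−∇h) has components (+0.002609 E, -0.001918 N).
Azimuth = atan2(E, N) = atan2(+0.002609, -0.001918) = 126.3° ≈ 126°.

126°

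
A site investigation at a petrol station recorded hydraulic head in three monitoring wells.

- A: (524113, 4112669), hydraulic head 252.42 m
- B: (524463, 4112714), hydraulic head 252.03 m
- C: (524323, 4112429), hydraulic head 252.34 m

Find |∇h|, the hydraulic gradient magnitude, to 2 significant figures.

0.0012

Taking A as reference: B−A = (350, 45, -0.39); C−A = (210, -240, -0.08).
Determinant of the coordinate differences = 350·(-240) − 210·45 = -93450.
∂h/∂x = [(-0.39)·(-240) − (-0.08)·45] / -93450 = -0.001040
∂h/∂y = [350·(-0.08) − 210·(-0.39)] / -93450 = -0.0005768
|∇h| = √(-0.001040² + -0.0005768²) = 0.001189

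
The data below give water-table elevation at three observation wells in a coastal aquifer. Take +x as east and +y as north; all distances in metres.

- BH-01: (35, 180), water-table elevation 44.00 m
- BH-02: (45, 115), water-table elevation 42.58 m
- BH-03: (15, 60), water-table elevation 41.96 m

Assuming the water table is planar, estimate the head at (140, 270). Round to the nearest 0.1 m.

Differences from BH-01: to BH-02 (Δx, Δy, Δh) = (10, -65, -1.42); to BH-03 = (-20, -120, -2.04).
Determinant of the coordinate differences = 10·(-120) − (-20)·(-65) = -2500.
∂h/∂x = [(-1.42)·(-120) − (-2.04)·(-65)] / -2500 = -0.01512
∂h/∂y = [10·(-2.04) − (-20)·(-1.42)] / -2500 = +0.01952
h(140, 270) = 44.00 + (-0.01512)·(105) + (+0.01952)·(90) = 44.00 -1.588 +1.757 = 44.169 m.

44.2 m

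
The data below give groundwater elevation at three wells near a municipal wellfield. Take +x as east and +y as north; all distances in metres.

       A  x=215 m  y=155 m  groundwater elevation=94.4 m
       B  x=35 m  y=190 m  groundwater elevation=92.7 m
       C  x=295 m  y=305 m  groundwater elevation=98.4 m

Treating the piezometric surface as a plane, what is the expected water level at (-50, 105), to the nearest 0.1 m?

89.9 m

Taking A as reference: B−A = (-180, 35, -1.7); C−A = (80, 150, +4.0).
Determinant of the coordinate differences = (-180)·150 − 80·35 = -29800.
∂h/∂x = [(-1.7)·150 − (+4.0)·35] / -29800 = +0.01326
∂h/∂y = [(-180)·(+4.0) − 80·(-1.7)] / -29800 = +0.01960
h(-50, 105) = 94.4 + (+0.01326)·(-265) + (+0.01960)·(-50) = 94.4 -3.513 -0.980 = 89.908 m.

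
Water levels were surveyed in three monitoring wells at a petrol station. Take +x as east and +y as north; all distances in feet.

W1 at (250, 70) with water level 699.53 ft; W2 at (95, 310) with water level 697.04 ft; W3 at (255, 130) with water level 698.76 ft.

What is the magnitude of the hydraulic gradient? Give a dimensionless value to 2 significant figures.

With h = a·x + b·y + c and W1 as origin, the differences give:
  (-155)·a + 240·b = -2.49
  5·a + 60·b = -0.77
Eliminate b (×60 and ×240, subtract): -10500·a = 35.400 → a = ∂h/∂x = -0.003371
Back-substitute: b = ∂h/∂y = -0.01255.
|∇h| = √(-0.003371² + -0.01255²) = 0.01299

0.013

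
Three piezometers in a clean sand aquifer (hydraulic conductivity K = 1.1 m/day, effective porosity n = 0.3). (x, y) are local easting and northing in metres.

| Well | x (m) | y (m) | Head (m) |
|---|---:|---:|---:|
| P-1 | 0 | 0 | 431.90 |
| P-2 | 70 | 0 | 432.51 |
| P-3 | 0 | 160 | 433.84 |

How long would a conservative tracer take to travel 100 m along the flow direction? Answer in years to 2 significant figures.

∂h/∂x = (432.51 − 431.90) / (70 − 0) = +0.008714
∂h/∂y = (433.84 − 431.90) / (160 − 0) = +0.01212
|∇h| = √(0.008714² + 0.01212²) = 0.01493
Seepage velocity v = K·i/n = 1.1 × 0.01493 / 0.3 = 0.05474 m/day.
t = 100 / 0.05474 = 1827 days = 5 years.

5.0 years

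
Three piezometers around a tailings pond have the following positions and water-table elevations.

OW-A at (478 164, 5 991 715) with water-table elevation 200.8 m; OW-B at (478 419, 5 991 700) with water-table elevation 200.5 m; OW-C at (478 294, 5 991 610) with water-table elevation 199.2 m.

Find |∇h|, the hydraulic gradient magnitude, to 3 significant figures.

Taking OW-A as reference: OW-B−OW-A = (255, -15, -0.3); OW-C−OW-A = (130, -105, -1.6).
Determinant of the coordinate differences = 255·(-105) − 130·(-15) = -24825.
∂h/∂x = [(-0.3)·(-105) − (-1.6)·(-15)] / -24825 = -0.0003021
∂h/∂y = [255·(-1.6) − 130·(-0.3)] / -24825 = +0.01486
|∇h| = √(-0.0003021² + 0.01486²) = 0.01486

0.0149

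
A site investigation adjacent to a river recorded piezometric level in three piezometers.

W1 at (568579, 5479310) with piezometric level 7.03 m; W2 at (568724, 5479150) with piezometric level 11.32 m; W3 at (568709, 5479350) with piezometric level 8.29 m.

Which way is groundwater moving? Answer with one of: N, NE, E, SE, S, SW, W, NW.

NW

Taking W1 as reference: W2−W1 = (145, -160, +4.29); W3−W1 = (130, 40, +1.26).
Solve a·Δx + b·Δy = Δh: det = 145·40 − 130·(-160) = 26600.
∂h/∂x = [(+4.29)·40 − (+1.26)·(-160)] / 26600 = +0.01403
∂h/∂y = [145·(+1.26) − 130·(+4.29)] / 26600 = -0.01410
Flow = −∇h = (-0.01403 east, +0.01410 north), which points northwest.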